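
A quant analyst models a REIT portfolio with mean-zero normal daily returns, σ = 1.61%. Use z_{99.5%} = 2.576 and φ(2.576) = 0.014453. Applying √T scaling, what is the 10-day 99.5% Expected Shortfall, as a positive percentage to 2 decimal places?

σ_{10d} = 1.61% × √10 = 5.091%.
ES multiplier = φ(z)/(1−α) = 0.014453/0.005 = 2.891.
ES = 5.091% × 2.891 = 14.718%.

14.72%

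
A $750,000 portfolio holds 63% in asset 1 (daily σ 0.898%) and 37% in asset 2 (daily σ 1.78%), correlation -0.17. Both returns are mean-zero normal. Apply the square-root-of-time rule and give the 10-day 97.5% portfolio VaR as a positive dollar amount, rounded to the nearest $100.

σ_p = √(0.63²·0.898² + 0.37²·1.78² + 2·-0.17·0.63·0.37·0.898·1.78) = 0.792%.
σ_{10d} = 0.792% × √10 = 2.505%.
z(97.5%) = 1.960.
VaR = 1.960 × 2.505% = 4.910%; on $750,000 that is $36,825.

$36,800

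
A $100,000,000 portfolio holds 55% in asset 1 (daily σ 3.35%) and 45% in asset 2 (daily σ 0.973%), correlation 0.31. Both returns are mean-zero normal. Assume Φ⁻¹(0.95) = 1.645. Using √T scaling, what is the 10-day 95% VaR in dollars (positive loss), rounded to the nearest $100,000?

σ_p = √(0.55²·3.35² + 0.45²·0.973² + 2·0.31·0.55·0.45·3.35·0.973) = 2.022%.
σ_{10d} = 2.022% × √10 = 6.394%.
VaR = 1.645 × 6.394% = 10.518%; on $100,000,000 that is $10,518,000.

$10,500,000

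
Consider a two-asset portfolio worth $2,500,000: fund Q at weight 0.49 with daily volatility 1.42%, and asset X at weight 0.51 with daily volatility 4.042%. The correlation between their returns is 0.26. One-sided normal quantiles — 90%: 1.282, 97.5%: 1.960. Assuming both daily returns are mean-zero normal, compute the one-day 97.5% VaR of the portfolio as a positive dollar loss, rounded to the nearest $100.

σ_p² = 0.49²·1.42² + 0.51²·4.042² + 2·0.26·0.49·0.51·1.42·4.042 = 5.4794 (%²).
σ_p = √5.4794 = 2.341%.
VaR = 1.960 × 2.341% = 4.588%; on $2,500,000 that is $114,700.

$114,700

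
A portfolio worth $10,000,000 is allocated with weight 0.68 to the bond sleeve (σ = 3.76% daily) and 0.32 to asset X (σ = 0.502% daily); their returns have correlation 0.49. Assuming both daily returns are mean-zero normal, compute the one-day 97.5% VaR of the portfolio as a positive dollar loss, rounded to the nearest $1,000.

$517,000

σ_p² = 0.68²·3.76² + 0.32²·0.502² + 2·0.49·0.68·0.32·3.76·0.502 = 6.9655 (%²).
σ_p = √6.9655 = 2.639%.
At 97.5%, z = 1.960.
VaR = 1.960 × 2.639% = 5.172%; on $10,000,000 that is $517,200.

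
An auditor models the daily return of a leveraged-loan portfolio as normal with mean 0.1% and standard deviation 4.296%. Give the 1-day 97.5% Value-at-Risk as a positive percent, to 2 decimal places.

8.32%

At 97.5% one-sided, z = 1.960.
VaR = −μ + z·σ = −(0.1%) + 1.960 × 4.296% = 8.320%.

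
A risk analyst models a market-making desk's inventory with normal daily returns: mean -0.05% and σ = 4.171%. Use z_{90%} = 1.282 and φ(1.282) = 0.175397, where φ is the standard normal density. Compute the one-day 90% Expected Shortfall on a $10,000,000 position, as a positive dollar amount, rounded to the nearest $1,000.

$737,000

Tail multiplier: φ(z)/(1−α) = 0.175397 / 0.1 = 1.754.
ES = −(-0.05%) + 4.171% × 1.754 = 7.366%.
On $10,000,000: 0.07366 × $10,000,000 = $736,600.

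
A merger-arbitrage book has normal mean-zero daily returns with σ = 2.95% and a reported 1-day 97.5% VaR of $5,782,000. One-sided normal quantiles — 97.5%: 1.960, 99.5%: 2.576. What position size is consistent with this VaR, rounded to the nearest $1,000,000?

$100,000,000

VaR as a fraction of value: z·σ = 1.960 × 2.95% = 5.782%.
Position = $5,782,000 / 0.05782 = $100,000,000.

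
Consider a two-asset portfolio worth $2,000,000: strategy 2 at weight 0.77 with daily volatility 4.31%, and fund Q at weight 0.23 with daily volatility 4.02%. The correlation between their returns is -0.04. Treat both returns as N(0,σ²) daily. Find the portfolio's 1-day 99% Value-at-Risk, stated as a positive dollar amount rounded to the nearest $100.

σ_p² = 0.77²·4.31² + 0.23²·4.02² + 2·-0.04·0.77·0.23·4.31·4.02 = 11.6232 (%²).
σ_p = √11.6232 = 3.409%.
At 99%, z = 2.326.
VaR = 2.326 × 3.409% = 7.929%; on $2,000,000 that is $158,580.

$158,600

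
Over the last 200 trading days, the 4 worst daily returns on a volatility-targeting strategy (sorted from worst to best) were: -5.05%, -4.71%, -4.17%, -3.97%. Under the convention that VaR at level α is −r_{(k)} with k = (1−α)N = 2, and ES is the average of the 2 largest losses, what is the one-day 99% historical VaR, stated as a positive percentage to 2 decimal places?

4.71%

k = 2; the 2nd lowest return is -4.71%, so VaR = 4.71%.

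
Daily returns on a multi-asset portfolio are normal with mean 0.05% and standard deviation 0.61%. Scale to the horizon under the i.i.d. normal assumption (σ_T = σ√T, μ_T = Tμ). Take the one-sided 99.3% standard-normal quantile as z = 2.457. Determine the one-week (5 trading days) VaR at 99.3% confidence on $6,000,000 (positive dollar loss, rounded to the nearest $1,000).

$186,000

σ_{5d} = 0.61% × √5 = 1.364%; μ_{5d} = 5 × 0.05% = 0.250%.
VaR = −(0.250%) + 2.457 × 1.364% = 3.101%.
On $6,000,000: 0.03101 × $6,000,000 = $186,060.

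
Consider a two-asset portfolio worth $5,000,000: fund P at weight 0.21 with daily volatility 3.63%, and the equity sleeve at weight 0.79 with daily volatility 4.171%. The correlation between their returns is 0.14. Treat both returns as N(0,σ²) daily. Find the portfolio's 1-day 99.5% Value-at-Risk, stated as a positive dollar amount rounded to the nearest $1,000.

σ_p² = 0.21²·3.63² + 0.79²·4.171² + 2·0.14·0.21·0.79·3.63·4.171 = 12.1420 (%²).
σ_p = √12.1420 = 3.485%.
At 99.5%, z = 2.576.
VaR = 2.576 × 3.485% = 8.977%; on $5,000,000 that is $448,850.

$449,000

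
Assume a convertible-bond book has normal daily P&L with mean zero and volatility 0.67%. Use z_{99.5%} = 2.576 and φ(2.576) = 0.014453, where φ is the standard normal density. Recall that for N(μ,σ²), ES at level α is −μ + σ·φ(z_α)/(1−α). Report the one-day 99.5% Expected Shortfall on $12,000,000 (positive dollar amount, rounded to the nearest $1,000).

Tail multiplier: φ(z)/(1−α) = 0.014453 / 0.005 = 2.891.
ES = 0.67% × 2.891 = 1.937%.
On $12,000,000: 0.01937 × $12,000,000 = $232,440.

$232,000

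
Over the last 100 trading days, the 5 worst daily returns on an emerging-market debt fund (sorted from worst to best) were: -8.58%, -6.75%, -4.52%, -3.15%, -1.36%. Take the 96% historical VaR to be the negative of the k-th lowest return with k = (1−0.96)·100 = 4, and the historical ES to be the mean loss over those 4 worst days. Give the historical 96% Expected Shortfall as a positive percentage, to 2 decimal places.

5.75%

The 4 worst returns sum to -23.00%.
ES = −(-23.00%) / 4 = 5.75%.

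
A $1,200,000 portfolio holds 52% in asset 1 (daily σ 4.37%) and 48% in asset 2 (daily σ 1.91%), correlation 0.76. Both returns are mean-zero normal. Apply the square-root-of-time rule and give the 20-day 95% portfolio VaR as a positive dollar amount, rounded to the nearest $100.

$267,300

σ_p = √(0.52²·4.37² + 0.48²·1.91² + 2·0.76·0.52·0.48·4.37·1.91) = 3.028%.
σ_{20d} = 3.028% × √20 = 13.542%.
z(95%) = 1.645.
VaR = 1.645 × 13.542% = 22.277%; on $1,200,000 that is $267,324.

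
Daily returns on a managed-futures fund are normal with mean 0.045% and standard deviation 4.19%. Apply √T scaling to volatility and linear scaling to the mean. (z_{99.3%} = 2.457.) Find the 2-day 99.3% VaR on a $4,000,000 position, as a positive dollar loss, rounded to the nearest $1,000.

$579,000

σ_{2d} = 4.19% × √2 = 5.926%; μ_{2d} = 2 × 0.045% = 0.090%.
VaR = −(0.090%) + 2.457 × 5.926% = 14.470%.
On $4,000,000: 0.14470 × $4,000,000 = $578,800.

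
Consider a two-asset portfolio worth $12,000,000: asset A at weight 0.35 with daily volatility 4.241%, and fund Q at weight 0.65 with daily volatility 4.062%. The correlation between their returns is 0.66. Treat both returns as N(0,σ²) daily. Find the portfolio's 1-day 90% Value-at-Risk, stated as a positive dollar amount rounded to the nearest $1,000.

σ_p² = 0.35²·4.241² + 0.65²·4.062² + 2·0.66·0.35·0.65·4.241·4.062 = 14.3477 (%²).
σ_p = √14.3477 = 3.788%.
At 90%, z = 1.282.
VaR = 1.282 × 3.788% = 4.856%; on $12,000,000 that is $582,720.

$583,000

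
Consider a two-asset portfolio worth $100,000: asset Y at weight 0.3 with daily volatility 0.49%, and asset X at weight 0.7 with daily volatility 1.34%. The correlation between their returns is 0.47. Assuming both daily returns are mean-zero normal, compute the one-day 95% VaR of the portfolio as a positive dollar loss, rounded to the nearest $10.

$1,670

σ_p² = 0.3²·0.49² + 0.7²·1.34² + 2·0.47·0.3·0.7·0.49·1.34 = 1.0311 (%²).
σ_p = √1.0311 = 1.015%.
At 95%, z = 1.645.
VaR = 1.645 × 1.015% = 1.670%; on $100,000 that is $1,670.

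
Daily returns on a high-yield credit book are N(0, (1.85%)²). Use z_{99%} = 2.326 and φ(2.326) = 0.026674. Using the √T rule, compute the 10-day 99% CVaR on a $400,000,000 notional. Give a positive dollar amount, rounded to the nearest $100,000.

$62,400,000

σ_{10d} = 1.85% × √10 = 5.850%.
ES multiplier = φ(z)/(1−α) = 0.026674/0.01 = 2.667.
ES = 5.850% × 2.667 = 15.602%; on $400,000,000: $62,408,000.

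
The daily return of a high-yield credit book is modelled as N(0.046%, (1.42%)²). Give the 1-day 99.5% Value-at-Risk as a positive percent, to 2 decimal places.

3.61%

At 99.5% one-sided, z = 2.576.
VaR = −μ + z·σ = −(0.046%) + 2.576 × 1.42% = 3.612%.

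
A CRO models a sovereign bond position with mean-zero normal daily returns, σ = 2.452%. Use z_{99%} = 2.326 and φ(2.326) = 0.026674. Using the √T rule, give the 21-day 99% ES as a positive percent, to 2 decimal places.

σ_{21d} = 2.452% × √21 = 11.236%.
ES multiplier = φ(z)/(1−α) = 0.026674/0.01 = 2.667.
ES = 11.236% × 2.667 = 29.966%.

29.97%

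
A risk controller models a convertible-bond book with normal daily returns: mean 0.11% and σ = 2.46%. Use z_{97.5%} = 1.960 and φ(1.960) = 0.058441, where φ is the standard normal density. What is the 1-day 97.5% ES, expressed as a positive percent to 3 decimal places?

Tail multiplier: φ(z)/(1−α) = 0.058441 / 0.025 = 2.338.
ES = −(0.11%) + 2.46% × 2.338 = 5.641%.

5.641%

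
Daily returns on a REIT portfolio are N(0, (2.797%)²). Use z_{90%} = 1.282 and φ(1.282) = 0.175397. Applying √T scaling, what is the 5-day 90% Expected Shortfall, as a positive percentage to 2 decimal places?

σ_{5d} = 2.797% × √5 = 6.254%.
ES multiplier = φ(z)/(1−α) = 0.175397/0.1 = 1.754.
ES = 6.254% × 1.754 = 10.970%.

10.97%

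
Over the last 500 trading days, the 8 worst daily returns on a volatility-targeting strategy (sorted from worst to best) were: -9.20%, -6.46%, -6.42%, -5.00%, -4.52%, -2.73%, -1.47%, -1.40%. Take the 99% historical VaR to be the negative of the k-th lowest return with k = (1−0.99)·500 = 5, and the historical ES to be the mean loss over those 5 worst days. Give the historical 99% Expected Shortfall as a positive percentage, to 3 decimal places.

The 5 worst returns sum to -31.60%.
ES = −(-31.60%) / 5 = 6.32% ≈ 6.320%.

6.320%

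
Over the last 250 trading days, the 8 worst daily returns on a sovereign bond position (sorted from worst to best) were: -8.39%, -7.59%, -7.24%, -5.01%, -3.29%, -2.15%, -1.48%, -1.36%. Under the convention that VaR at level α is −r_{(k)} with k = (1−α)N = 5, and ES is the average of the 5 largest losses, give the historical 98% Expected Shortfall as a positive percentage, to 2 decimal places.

The 5 worst returns sum to -31.52%.
ES = −(-31.52%) / 5 = 6.304% ≈ 6.30%.

6.30%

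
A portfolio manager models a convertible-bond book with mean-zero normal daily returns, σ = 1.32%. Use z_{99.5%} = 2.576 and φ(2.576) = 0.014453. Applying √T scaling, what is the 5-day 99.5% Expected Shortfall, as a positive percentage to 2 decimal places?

8.53%

σ_{5d} = 1.32% × √5 = 2.952%.
ES multiplier = φ(z)/(1−α) = 0.014453/0.005 = 2.891.
ES = 2.952% × 2.891 = 8.534%.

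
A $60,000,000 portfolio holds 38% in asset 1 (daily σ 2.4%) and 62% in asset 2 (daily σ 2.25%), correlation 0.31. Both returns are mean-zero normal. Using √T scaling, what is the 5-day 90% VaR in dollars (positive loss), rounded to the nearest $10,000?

σ_p = √(0.38²·2.4² + 0.62²·2.25² + 2·0.31·0.38·0.62·2.4·2.25) = 1.889%.
σ_{5d} = 1.889% × √5 = 4.224%.
z(90%) = 1.282.
VaR = 1.282 × 4.224% = 5.415%; on $60,000,000 that is $3,249,000.

$3,250,000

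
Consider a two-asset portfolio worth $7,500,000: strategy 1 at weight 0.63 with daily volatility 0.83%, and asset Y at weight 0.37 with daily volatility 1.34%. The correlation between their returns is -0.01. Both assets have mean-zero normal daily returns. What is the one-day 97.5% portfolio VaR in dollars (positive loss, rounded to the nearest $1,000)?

σ_p² = 0.63²·0.83² + 0.37²·1.34² + 2·-0.01·0.63·0.37·0.83·1.34 = 0.5141 (%²).
σ_p = √0.5141 = 0.717%.
At 97.5%, z = 1.960.
VaR = 1.960 × 0.717% = 1.405%; on $7,500,000 that is $105,375.

$105,000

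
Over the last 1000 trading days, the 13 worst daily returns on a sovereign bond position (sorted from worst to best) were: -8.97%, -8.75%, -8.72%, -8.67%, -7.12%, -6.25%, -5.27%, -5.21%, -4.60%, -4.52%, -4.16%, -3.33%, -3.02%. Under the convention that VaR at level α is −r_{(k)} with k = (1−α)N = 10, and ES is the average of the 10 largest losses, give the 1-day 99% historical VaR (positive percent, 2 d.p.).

k = 10; the 10th lowest return is -4.52%, so VaR = 4.52%.

4.52%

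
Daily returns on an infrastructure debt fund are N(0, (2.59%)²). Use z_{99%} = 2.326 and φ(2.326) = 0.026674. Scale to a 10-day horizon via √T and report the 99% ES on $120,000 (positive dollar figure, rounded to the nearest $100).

σ_{10d} = 2.59% × √10 = 8.190%.
ES multiplier = φ(z)/(1−α) = 0.026674/0.01 = 2.667.
ES = 8.190% × 2.667 = 21.843%; on $120,000: $26,212.

$26,200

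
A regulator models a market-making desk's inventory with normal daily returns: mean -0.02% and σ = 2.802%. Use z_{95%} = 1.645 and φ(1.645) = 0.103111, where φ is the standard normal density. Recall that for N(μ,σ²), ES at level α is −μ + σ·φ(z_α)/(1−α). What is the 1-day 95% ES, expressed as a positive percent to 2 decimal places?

5.80%

Tail multiplier: φ(z)/(1−α) = 0.103111 / 0.05 = 2.062.
ES = −(-0.02%) + 2.802% × 2.062 = 5.798%.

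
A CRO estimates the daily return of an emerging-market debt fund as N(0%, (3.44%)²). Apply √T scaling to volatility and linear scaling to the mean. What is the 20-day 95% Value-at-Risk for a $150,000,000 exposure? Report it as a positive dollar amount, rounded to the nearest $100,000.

At 95%, z = 1.645.
σ_{20d} = 3.44% × √20 = 15.384%.
VaR = 1.645 × 15.384% = 25.307%.
On $150,000,000: 0.25307 × $150,000,000 = $37,960,500.

$38,000,000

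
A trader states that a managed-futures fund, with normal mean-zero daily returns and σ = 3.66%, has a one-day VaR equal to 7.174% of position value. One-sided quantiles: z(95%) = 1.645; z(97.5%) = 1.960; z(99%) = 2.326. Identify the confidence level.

97.5%

Implied z = VaR/σ = 7.174 / 3.66 = 1.960.
This matches z(97.5%) = 1.960.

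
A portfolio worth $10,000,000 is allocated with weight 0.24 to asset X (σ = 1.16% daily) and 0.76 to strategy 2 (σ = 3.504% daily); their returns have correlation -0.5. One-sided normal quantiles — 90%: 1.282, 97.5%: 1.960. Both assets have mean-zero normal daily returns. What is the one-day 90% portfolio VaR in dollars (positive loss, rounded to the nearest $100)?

$325,000

σ_p² = 0.24²·1.16² + 0.76²·3.504² + 2·-0.5·0.24·0.76·1.16·3.504 = 6.4279 (%²).
σ_p = √6.4279 = 2.535%.
VaR = 1.282 × 2.535% = 3.250%; on $10,000,000 that is $325,000.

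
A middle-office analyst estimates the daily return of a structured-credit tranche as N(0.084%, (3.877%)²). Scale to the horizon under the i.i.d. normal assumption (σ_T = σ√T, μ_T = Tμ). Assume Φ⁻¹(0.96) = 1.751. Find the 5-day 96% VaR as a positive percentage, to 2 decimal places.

σ_{5d} = 3.877% × √5 = 8.669%; μ_{5d} = 5 × 0.084% = 0.420%.
VaR = −(0.420%) + 1.751 × 8.669% = 14.759%.

14.76%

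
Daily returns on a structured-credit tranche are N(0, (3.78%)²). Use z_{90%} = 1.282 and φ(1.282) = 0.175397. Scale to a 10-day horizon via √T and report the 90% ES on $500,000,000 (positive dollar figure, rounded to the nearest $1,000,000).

σ_{10d} = 3.78% × √10 = 11.953%.
ES multiplier = φ(z)/(1−α) = 0.175397/0.1 = 1.754.
ES = 11.953% × 1.754 = 20.966%; on $500,000,000: $104,830,000.

$105,000,000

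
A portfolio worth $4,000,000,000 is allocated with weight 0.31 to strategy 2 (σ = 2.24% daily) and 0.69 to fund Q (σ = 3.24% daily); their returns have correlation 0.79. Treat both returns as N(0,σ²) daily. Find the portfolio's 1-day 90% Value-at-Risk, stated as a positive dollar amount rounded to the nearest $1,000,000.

$144,000,000

σ_p² = 0.31²·2.24² + 0.69²·3.24² + 2·0.79·0.31·0.69·2.24·3.24 = 7.9329 (%²).
σ_p = √7.9329 = 2.817%.
At 90%, z = 1.282.
VaR = 1.282 × 2.817% = 3.611%; on $4,000,000,000 that is $144,440,000.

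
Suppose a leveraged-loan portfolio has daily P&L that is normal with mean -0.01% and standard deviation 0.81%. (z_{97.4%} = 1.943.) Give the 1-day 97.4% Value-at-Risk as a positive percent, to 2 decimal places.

VaR = −μ + z·σ = −(-0.01%) + 1.943 × 0.81% = 1.584%.

1.58%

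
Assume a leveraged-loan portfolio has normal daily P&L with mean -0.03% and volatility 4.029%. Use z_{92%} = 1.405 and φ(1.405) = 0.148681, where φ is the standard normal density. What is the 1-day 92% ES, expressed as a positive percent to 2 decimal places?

7.52%

Tail multiplier: φ(z)/(1−α) = 0.148681 / 0.08 = 1.859.
ES = −(-0.03%) + 4.029% × 1.859 = 7.520%.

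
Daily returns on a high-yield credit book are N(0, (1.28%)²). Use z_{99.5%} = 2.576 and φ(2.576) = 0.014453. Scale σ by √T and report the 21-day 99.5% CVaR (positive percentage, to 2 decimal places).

σ_{21d} = 1.28% × √21 = 5.866%.
ES multiplier = φ(z)/(1−α) = 0.014453/0.005 = 2.891.
ES = 5.866% × 2.891 = 16.959%.

16.96%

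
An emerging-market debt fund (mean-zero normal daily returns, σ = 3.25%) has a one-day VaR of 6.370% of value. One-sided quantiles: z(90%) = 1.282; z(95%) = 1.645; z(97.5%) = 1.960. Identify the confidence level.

97.5%

Implied z = VaR/σ = 6.370 / 3.25 = 1.960.
This matches z(97.5%) = 1.960.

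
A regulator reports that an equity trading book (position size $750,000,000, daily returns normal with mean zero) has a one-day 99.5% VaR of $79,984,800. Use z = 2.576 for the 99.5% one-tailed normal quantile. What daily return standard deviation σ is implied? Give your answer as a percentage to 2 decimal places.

4.14%

VaR as a fraction: $79,984,800 / $750,000,000 = 10.665%.
σ = VaR / z = 10.665% / 2.576 = 4.140%.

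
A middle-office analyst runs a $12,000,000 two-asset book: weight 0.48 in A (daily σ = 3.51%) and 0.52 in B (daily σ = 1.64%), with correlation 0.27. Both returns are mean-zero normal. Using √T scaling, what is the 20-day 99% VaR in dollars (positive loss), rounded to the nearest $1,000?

σ_p = √(0.48²·3.51² + 0.52²·1.64² + 2·0.27·0.48·0.52·3.51·1.64) = 2.084%.
σ_{20d} = 2.084% × √20 = 9.320%.
z(99%) = 2.326.
VaR = 2.326 × 9.320% = 21.678%; on $12,000,000 that is $2,601,360.

$2,601,000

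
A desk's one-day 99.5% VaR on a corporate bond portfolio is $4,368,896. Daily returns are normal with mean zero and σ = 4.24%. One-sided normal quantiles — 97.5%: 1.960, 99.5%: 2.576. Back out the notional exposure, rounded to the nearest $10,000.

$40,000,000

VaR as a fraction of value: z·σ = 2.576 × 4.24% = 10.9222%.
Position = $4,368,896 / 0.109222 = $40,000,000.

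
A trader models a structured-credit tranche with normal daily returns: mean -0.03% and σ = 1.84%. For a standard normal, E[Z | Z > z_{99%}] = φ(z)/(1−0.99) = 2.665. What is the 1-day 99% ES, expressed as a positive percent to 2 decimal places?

ES = −(-0.03%) + 1.84% × 2.665 = 4.934%.

4.93%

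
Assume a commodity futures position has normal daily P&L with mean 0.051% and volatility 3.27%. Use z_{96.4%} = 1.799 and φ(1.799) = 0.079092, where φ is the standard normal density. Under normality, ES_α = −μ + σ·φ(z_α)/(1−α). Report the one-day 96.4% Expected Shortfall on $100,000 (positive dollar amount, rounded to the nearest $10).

$7,130

Tail multiplier: φ(z)/(1−α) = 0.079092 / 0.036 = 2.197.
ES = −(0.051%) + 3.27% × 2.197 = 7.133%.
On $100,000: 0.07133 × $100,000 = $7,133.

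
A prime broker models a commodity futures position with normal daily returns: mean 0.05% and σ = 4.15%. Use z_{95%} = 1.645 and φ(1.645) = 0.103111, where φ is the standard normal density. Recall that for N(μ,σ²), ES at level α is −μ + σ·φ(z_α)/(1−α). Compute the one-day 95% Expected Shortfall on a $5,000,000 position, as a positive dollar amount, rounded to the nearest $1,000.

$425,000

Tail multiplier: φ(z)/(1−α) = 0.103111 / 0.05 = 2.062.
ES = −(0.05%) + 4.15% × 2.062 = 8.507%.
On $5,000,000: 0.08507 × $5,000,000 = $425,350.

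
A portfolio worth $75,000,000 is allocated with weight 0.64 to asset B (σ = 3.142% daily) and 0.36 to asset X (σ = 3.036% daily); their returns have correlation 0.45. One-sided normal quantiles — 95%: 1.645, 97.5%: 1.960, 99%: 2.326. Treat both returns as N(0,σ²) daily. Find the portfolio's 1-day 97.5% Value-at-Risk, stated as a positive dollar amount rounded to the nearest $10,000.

σ_p² = 0.64²·3.142² + 0.36²·3.036² + 2·0.45·0.64·0.36·3.142·3.036 = 7.2162 (%²).
σ_p = √7.2162 = 2.686%.
VaR = 1.960 × 2.686% = 5.265%; on $75,000,000 that is $3,948,750.

$3,950,000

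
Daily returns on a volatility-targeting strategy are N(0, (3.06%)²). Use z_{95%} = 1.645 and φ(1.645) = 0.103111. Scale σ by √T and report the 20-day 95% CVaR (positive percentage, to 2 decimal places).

σ_{20d} = 3.06% × √20 = 13.685%.
ES multiplier = φ(z)/(1−α) = 0.103111/0.05 = 2.062.
ES = 13.685% × 2.062 = 28.218%.

28.22%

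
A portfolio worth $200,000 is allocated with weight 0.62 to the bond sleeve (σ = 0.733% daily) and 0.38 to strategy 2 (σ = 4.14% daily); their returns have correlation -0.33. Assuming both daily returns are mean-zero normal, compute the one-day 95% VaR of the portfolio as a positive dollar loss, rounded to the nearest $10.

σ_p² = 0.62²·0.733² + 0.38²·4.14² + 2·-0.33·0.62·0.38·0.733·4.14 = 2.2096 (%²).
σ_p = √2.2096 = 1.486%.
At 95%, z = 1.645.
VaR = 1.645 × 1.486% = 2.444%; on $200,000 that is $4,888.

$4,890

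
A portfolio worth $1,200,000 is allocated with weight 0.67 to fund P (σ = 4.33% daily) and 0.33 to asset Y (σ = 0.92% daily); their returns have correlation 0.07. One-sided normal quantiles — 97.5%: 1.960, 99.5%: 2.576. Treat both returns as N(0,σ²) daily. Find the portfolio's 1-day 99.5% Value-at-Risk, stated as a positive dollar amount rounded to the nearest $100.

$90,800

σ_p² = 0.67²·4.33² + 0.33²·0.92² + 2·0.07·0.67·0.33·4.33·0.92 = 8.6319 (%²).
σ_p = √8.6319 = 2.938%.
VaR = 2.576 × 2.938% = 7.568%; on $1,200,000 that is $90,816.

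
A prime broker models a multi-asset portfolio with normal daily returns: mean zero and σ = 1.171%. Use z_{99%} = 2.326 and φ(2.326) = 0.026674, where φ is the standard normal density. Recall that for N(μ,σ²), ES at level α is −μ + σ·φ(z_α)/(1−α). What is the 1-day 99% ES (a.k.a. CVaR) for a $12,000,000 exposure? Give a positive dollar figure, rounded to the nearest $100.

$374,800

Tail multiplier: φ(z)/(1−α) = 0.026674 / 0.01 = 2.667.
ES = 1.171% × 2.667 = 3.123%.
On $12,000,000: 0.03123 × $12,000,000 = $374,760.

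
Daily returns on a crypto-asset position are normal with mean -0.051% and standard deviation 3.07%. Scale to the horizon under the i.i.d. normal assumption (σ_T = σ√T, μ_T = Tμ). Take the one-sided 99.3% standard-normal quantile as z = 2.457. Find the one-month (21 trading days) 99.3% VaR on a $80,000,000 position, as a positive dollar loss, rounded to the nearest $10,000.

σ_{21d} = 3.07% × √21 = 14.069%; μ_{21d} = 21 × -0.051% = -1.071%.
VaR = −(-1.071%) + 2.457 × 14.069% = 35.639%.
On $80,000,000: 0.35639 × $80,000,000 = $28,511,200.

$28,510,000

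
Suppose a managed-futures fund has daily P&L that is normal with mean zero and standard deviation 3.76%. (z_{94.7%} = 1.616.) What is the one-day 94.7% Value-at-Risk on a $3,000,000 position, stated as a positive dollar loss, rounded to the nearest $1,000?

$182,000

VaR = z·σ = 1.616 × 3.76% = 6.076%.
On $3,000,000: 0.06076 × $3,000,000 = $182,280.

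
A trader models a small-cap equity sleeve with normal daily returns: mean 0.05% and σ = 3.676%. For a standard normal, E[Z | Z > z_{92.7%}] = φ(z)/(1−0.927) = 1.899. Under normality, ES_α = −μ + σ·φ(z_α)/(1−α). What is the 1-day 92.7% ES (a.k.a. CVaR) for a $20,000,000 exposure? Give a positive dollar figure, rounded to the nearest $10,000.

ES = −(0.05%) + 3.676% × 1.899 = 6.931%.
On $20,000,000: 0.06931 × $20,000,000 = $1,386,200.

$1,390,000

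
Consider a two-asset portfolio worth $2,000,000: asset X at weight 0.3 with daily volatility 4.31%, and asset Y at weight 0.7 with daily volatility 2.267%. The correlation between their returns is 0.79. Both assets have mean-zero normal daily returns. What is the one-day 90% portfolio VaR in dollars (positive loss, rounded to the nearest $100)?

$69,900

σ_p² = 0.3²·4.31² + 0.7²·2.267² + 2·0.79·0.3·0.7·4.31·2.267 = 7.4320 (%²).
σ_p = √7.4320 = 2.726%.
At 90%, z = 1.282.
VaR = 1.282 × 2.726% = 3.495%; on $2,000,000 that is $69,900.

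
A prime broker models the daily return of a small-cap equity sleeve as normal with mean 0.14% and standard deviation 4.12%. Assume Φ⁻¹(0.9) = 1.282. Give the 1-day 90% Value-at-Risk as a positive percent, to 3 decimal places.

5.142%

VaR = −μ + z·σ = −(0.14%) + 1.282 × 4.12% = 5.142%.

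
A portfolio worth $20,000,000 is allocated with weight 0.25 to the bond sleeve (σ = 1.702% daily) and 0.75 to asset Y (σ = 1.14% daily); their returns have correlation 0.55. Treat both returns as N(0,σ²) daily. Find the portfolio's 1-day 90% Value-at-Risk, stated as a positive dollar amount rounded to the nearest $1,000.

$294,000

σ_p² = 0.25²·1.702² + 0.75²·1.14² + 2·0.55·0.25·0.75·1.702·1.14 = 1.3123 (%²).
σ_p = √1.3123 = 1.146%.
At 90%, z = 1.282.
VaR = 1.282 × 1.146% = 1.469%; on $20,000,000 that is $293,800.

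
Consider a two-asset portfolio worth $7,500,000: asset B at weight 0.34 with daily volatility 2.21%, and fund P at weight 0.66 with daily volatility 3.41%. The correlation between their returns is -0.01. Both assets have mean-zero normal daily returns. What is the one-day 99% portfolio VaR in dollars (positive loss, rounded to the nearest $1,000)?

$413,000

σ_p² = 0.34²·2.21² + 0.66²·3.41² + 2·-0.01·0.34·0.66·2.21·3.41 = 5.5960 (%²).
σ_p = √5.5960 = 2.366%.
At 99%, z = 2.326.
VaR = 2.326 × 2.366% = 5.503%; on $7,500,000 that is $412,725.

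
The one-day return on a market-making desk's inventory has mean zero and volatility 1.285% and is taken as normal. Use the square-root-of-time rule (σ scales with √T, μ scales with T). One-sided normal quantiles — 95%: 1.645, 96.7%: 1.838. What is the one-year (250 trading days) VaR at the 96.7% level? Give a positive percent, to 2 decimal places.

37.34%

σ_{250d} = 1.285% × √250 = 20.318%.
VaR = 1.838 × 20.318% = 37.344%.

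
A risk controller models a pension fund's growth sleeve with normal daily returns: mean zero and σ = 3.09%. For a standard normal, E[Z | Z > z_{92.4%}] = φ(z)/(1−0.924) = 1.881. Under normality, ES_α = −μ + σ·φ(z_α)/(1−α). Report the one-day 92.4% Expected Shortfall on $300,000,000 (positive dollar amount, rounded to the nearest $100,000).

$17,400,000

ES = 3.09% × 1.881 = 5.812%.
On $300,000,000: 0.05812 × $300,000,000 = $17,436,000.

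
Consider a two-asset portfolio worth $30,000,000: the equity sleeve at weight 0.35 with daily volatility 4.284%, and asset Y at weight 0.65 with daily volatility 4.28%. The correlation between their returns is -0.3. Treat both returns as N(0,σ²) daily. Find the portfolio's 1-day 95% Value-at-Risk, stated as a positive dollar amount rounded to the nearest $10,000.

σ_p² = 0.35²·4.284² + 0.65²·4.28² + 2·-0.3·0.35·0.65·4.284·4.28 = 7.4849 (%²).
σ_p = √7.4849 = 2.736%.
At 95%, z = 1.645.
VaR = 1.645 × 2.736% = 4.501%; on $30,000,000 that is $1,350,300.

$1,350,000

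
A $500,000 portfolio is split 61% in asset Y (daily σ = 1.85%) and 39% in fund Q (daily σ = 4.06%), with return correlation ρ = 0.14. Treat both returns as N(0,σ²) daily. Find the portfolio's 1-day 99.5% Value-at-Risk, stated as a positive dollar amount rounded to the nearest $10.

$26,650

σ_p² = 0.61²·1.85² + 0.39²·4.06² + 2·0.14·0.61·0.39·1.85·4.06 = 4.2810 (%²).
σ_p = √4.2810 = 2.069%.
At 99.5%, z = 2.576.
VaR = 2.576 × 2.069% = 5.330%; on $500,000 that is $26,650.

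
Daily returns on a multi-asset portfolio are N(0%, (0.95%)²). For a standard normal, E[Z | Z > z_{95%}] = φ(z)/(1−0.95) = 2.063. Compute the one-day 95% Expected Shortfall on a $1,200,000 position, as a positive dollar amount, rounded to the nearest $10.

$23,520

ES = 0.95% × 2.063 = 1.960%.
On $1,200,000: 0.01960 × $1,200,000 = $23,520.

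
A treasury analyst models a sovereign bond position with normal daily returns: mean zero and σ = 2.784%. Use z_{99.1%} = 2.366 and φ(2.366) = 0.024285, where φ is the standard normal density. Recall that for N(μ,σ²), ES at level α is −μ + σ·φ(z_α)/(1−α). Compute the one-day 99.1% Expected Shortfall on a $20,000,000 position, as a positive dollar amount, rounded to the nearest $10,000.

$1,500,000

Tail multiplier: φ(z)/(1−α) = 0.024285 / 0.009 = 2.698.
ES = 2.784% × 2.698 = 7.511%.
On $20,000,000: 0.07511 × $20,000,000 = $1,502,200.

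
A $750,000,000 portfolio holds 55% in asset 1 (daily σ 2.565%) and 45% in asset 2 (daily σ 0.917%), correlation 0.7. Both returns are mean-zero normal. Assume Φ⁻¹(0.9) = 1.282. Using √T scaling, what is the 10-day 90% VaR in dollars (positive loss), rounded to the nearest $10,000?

σ_p = √(0.55²·2.565² + 0.45²·0.917² + 2·0.7·0.55·0.45·2.565·0.917) = 1.725%.
σ_{10d} = 1.725% × √10 = 5.455%.
VaR = 1.282 × 5.455% = 6.993%; on $750,000,000 that is $52,447,500.

$52,450,000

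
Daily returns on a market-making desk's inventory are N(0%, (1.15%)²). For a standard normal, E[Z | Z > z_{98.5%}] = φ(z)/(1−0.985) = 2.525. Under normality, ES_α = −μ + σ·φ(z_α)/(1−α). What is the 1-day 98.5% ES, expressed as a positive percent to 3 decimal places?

ES = 1.15% × 2.525 = 2.904%.

2.904%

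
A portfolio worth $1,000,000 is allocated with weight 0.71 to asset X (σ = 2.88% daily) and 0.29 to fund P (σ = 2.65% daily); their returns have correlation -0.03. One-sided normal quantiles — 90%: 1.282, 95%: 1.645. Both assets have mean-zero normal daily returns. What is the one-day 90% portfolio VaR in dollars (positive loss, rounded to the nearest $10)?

σ_p² = 0.71²·2.88² + 0.29²·2.65² + 2·-0.03·0.71·0.29·2.88·2.65 = 4.6775 (%²).
σ_p = √4.6775 = 2.163%.
VaR = 1.282 × 2.163% = 2.773%; on $1,000,000 that is $27,730.

$27,730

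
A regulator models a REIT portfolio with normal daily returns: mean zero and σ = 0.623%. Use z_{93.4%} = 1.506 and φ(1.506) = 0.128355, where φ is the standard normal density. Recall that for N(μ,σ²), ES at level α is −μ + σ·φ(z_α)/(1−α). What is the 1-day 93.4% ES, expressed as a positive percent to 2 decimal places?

Tail multiplier: φ(z)/(1−α) = 0.128355 / 0.066 = 1.945.
ES = 0.623% × 1.945 = 1.212%.

1.21%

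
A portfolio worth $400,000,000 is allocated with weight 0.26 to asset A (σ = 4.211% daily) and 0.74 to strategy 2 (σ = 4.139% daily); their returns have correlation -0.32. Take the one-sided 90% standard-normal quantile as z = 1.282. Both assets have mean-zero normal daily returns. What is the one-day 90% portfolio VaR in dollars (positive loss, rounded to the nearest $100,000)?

$14,900,000

σ_p² = 0.26²·4.211² + 0.74²·4.139² + 2·-0.32·0.26·0.74·4.211·4.139 = 8.4337 (%²).
σ_p = √8.4337 = 2.904%.
VaR = 1.282 × 2.904% = 3.723%; on $400,000,000 that is $14,892,000.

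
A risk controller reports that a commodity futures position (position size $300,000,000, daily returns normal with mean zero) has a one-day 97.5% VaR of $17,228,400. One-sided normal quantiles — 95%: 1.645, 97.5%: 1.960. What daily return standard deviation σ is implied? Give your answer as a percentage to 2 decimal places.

VaR as a fraction: $17,228,400 / $300,000,000 = 5.743%.
σ = VaR / z = 5.743% / 1.960 = 2.930%.

2.93%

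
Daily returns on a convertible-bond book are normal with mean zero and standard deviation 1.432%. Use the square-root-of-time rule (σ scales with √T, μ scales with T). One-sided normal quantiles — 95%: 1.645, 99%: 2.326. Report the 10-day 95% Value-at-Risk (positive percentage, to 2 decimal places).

7.45%

σ_{10d} = 1.432% × √10 = 4.528%.
VaR = 1.645 × 4.528% = 7.449%.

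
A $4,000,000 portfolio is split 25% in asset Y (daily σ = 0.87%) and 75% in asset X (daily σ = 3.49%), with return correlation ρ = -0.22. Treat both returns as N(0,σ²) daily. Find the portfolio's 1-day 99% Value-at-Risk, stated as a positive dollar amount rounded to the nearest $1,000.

$240,000

σ_p² = 0.25²·0.87² + 0.75²·3.49² + 2·-0.22·0.25·0.75·0.87·3.49 = 6.6481 (%²).
σ_p = √6.6481 = 2.578%.
At 99%, z = 2.326.
VaR = 2.326 × 2.578% = 5.996%; on $4,000,000 that is $239,840.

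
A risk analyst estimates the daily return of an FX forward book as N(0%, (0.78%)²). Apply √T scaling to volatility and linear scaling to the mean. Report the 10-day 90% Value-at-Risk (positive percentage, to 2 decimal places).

At 90%, z = 1.282.
σ_{10d} = 0.78% × √10 = 2.467%.
VaR = 1.282 × 2.467% = 3.163%.

3.16%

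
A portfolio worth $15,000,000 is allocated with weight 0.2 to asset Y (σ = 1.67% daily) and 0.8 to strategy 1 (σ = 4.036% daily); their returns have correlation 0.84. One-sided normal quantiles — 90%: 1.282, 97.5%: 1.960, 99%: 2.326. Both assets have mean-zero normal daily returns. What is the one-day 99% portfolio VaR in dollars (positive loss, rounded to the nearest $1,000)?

σ_p² = 0.2²·1.67² + 0.8²·4.036² + 2·0.84·0.2·0.8·1.67·4.036 = 12.3484 (%²).
σ_p = √12.3484 = 3.514%.
VaR = 2.326 × 3.514% = 8.174%; on $15,000,000 that is $1,226,100.

$1,226,000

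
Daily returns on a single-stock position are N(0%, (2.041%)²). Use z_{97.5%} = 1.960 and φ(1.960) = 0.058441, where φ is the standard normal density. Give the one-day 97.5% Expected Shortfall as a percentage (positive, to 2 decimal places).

Tail multiplier: φ(z)/(1−α) = 0.058441 / 0.025 = 2.338.
ES = 2.041% × 2.338 = 4.772%.

4.77%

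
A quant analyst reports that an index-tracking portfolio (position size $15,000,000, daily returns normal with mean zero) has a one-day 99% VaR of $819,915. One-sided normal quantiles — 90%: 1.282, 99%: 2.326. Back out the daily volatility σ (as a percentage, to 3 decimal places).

VaR as a fraction: $819,915 / $15,000,000 = 5.466%.
σ = VaR / z = 5.466% / 2.326 = 2.350%.

2.350%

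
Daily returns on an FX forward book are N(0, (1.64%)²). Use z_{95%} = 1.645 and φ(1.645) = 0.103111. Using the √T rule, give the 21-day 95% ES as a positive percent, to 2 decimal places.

σ_{21d} = 1.64% × √21 = 7.515%.
ES multiplier = φ(z)/(1−α) = 0.103111/0.05 = 2.062.
ES = 7.515% × 2.062 = 15.496%.

15.50%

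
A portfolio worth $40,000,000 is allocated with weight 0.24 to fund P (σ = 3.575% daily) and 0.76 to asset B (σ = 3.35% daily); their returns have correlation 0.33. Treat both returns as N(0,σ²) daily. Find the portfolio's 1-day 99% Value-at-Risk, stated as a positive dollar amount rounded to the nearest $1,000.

$2,738,000

σ_p² = 0.24²·3.575² + 0.76²·3.35² + 2·0.33·0.24·0.76·3.575·3.35 = 8.6600 (%²).
σ_p = √8.6600 = 2.943%.
At 99%, z = 2.326.
VaR = 2.326 × 2.943% = 6.845%; on $40,000,000 that is $2,738,000.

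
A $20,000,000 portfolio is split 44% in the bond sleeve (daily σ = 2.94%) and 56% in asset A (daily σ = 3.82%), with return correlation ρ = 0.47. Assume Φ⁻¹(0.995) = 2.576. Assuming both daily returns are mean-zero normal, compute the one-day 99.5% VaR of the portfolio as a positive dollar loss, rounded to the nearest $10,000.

$1,530,000

σ_p² = 0.44²·2.94² + 0.56²·3.82² + 2·0.47·0.44·0.56·2.94·3.82 = 8.8508 (%²).
σ_p = √8.8508 = 2.975%.
VaR = 2.576 × 2.975% = 7.664%; on $20,000,000 that is $1,532,800.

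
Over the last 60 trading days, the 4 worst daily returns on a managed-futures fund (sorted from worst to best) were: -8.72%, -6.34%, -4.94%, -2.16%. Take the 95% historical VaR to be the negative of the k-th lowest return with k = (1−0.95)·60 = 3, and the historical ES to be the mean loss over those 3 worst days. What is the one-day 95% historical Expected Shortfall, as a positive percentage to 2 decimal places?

6.67%

The 3 worst returns sum to -20.00%.
ES = −(-20.00%) / 3 = 6.6666…% ≈ 6.67%.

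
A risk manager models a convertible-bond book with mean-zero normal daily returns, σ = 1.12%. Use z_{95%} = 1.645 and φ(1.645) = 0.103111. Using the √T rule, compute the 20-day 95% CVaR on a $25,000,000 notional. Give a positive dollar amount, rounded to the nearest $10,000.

σ_{20d} = 1.12% × √20 = 5.009%.
ES multiplier = φ(z)/(1−α) = 0.103111/0.05 = 2.062.
ES = 5.009% × 2.062 = 10.329%; on $25,000,000: $2,582,250.

$2,580,000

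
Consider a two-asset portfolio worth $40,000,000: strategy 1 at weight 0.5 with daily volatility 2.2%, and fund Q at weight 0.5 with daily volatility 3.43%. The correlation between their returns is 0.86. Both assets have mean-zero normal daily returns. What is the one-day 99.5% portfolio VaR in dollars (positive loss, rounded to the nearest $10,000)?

σ_p² = 0.5²·2.2² + 0.5²·3.43² + 2·0.86·0.5·0.5·2.2·3.43 = 7.3960 (%²).
σ_p = √7.3960 = 2.720%.
At 99.5%, z = 2.576.
VaR = 2.576 × 2.720% = 7.007%; on $40,000,000 that is $2,802,800.

$2,800,000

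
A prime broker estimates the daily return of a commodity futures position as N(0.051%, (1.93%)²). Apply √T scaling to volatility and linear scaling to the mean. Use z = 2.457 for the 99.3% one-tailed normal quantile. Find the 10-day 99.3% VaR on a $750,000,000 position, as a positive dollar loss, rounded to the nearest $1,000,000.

σ_{10d} = 1.93% × √10 = 6.103%; μ_{10d} = 10 × 0.051% = 0.510%.
VaR = −(0.510%) + 2.457 × 6.103% = 14.485%.
On $750,000,000: 0.14485 × $750,000,000 = $108,637,500.

$109,000,000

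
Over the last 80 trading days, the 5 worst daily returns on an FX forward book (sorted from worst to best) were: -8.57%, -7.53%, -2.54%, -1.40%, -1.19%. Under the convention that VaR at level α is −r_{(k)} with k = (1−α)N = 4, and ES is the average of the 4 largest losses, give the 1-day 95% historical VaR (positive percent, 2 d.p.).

1.40%

k = 4; the 4th lowest return is -1.40%, so VaR = 1.40%.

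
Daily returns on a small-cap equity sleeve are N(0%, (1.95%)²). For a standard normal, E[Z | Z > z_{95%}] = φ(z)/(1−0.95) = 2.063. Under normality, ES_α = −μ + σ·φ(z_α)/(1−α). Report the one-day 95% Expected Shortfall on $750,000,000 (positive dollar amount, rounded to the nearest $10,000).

ES = 1.95% × 2.063 = 4.023%.
On $750,000,000: 0.04023 × $750,000,000 = $30,172,500.

$30,170,000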